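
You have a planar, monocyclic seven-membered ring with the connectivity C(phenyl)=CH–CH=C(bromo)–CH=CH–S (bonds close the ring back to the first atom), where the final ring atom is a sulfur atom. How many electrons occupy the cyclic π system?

The p orbitals form a continuous loop: the double-bond atoms are sp², each contributing one p electron; the sulfur donates one lone pair from its p orbital. The ring is fully conjugated.
Tallying contributions gives 3 × 2 = 6 from the double-bond units + 2 from the S atom = 8.

8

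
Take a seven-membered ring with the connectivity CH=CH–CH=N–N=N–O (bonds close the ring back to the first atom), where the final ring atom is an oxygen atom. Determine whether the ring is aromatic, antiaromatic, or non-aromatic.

Antiaromatic

The p orbitals form a continuous loop: every atom in a ring double bond is sp² and brings one electron to the p orbital; each =N– nitrogen is pyridine-type (lone pair in the sp² plane, one electron in the p orbital); the oxygen donates one lone pair from its p orbital. The ring is fully conjugated.
Tallying contributions gives 3 × 2 = 6 from the double-bond units + 2 from the O atom = 8.
8 = 4(2); a planar, fully conjugated 4n system is antiaromatic.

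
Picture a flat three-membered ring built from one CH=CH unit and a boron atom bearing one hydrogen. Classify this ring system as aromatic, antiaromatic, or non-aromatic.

Aromatic

Check conjugation: each doubly-bonded ring atom is sp² with one p-orbital electron; the boron has an empty p orbital — every position has a p orbital, so the cyclic π system is continuous.
Adding the contributions, 1 × 2 = 2 from the double-bond unit + 0 from the BH atom = 2.
With 2 π electrons (n = 0), the Hückel 4n+2 condition holds.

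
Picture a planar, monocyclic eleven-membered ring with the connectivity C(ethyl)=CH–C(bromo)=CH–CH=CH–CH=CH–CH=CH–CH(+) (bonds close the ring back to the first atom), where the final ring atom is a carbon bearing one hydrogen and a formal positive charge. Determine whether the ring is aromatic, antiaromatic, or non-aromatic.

Every ring atom contributes a p orbital perpendicular to the ring (the double-bond atoms are sp², each contributing one p electron; the carbocation has an empty p orbital), so the π system is cyclic and fully conjugated.
Tallying contributions gives 5 × 2 = 10 from the double-bond units + 0 from the CH(+) atom = 10.
With 10 π electrons (n = 2), the Hückel 4n+2 condition holds.

Aromatic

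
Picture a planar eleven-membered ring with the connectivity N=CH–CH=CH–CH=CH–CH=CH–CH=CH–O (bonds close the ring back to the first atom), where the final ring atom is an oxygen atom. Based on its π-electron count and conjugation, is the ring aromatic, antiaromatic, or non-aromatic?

Every ring atom contributes a p orbital perpendicular to the ring (each doubly-bonded ring atom is sp² with one p-orbital electron; each =N– nitrogen is pyridine-type (lone pair in the sp² plane, one electron in the p orbital); the oxygen donates one lone pair from its p orbital), so the π system is cyclic and fully conjugated.
Adding the contributions, 5 × 2 = 10 from the double-bond units + 2 from the O atom = 12.
12 = 4(3); a planar, fully conjugated 4n system is antiaromatic.

Antiaromatic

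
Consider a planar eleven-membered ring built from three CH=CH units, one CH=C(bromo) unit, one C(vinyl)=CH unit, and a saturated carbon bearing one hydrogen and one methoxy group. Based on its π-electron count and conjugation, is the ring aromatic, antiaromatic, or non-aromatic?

The CH(methoxy) carbon is saturated: that saturated carbon is sp³ and has no p orbital in the ring π system. Conjugation is not continuous around the ring.
Hückel's rule only applies to fully conjugated rings, so this one is simply non-aromatic.

Non-aromatic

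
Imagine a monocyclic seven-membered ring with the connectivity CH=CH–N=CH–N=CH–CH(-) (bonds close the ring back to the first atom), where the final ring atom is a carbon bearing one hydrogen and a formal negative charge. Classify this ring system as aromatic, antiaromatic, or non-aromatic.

The p orbitals form a continuous loop: every atom in a ring double bond is sp² and brings one electron to the p orbital; each sp² =N– keeps its lone pair in-plane and puts one electron into the π system; the carbanion's lone pair occupies the p orbital. The ring is fully conjugated.
Tallying contributions gives 3 × 2 = 6 from the double-bond units + 2 from the CH(-) atom = 8.
8 is a 4n count (n = 2), so the planar conjugated ring is antiaromatic.

Antiaromatic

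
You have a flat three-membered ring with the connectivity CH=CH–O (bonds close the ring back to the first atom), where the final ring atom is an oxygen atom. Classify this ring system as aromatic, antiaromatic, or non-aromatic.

Antiaromatic

Every ring atom contributes a p orbital perpendicular to the ring (every atom in a ring double bond is sp² and brings one electron to the p orbital; the oxygen donates one lone pair from its p orbital), so the π system is cyclic and fully conjugated.
Tallying contributions gives 1 × 2 = 2 from the double-bond unit + 2 from the O atom = 4.
With 4 = 4·1 π electrons, Hückel's rule classifies the planar ring as antiaromatic.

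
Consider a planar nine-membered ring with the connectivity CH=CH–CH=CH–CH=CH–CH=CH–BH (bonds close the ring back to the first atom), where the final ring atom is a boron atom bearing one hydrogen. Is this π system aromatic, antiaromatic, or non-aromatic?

Antiaromatic

Check conjugation: every atom in a ring double bond is sp² and brings one electron to the p orbital; the boron has an empty p orbital — every position has a p orbital, so the cyclic π system is continuous.
π-electron count: 4 × 2 = 8 from the double-bond units + 0 from the BH atom = 8.
A 4n π count (8, n = 2) in a planar conjugated ring means antiaromatic.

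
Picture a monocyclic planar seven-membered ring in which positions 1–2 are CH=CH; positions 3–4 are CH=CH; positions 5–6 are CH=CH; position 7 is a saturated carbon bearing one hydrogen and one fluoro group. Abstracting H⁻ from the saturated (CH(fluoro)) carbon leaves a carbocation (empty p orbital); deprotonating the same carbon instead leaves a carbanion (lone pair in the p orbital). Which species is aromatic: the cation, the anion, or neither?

The cation

In either ion the ring is fully conjugated: every atom, including the new sp² carbon, supplies a p orbital.
Cation: 3 × 2 + 0 = 6 π electrons → 4(1)+2, aromatic.
Anion: 3 × 2 + 2 = 8 π electrons → 4(2), antiaromatic.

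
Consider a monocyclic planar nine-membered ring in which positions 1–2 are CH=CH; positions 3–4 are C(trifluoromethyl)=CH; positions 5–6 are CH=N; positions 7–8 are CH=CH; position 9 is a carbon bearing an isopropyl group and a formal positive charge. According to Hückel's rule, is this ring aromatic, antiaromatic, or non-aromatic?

Antiaromatic

Check conjugation: the double-bond atoms are sp², each contributing one p electron; the doubly-bonded nitrogens are pyridine-type — their lone pairs lie in the ring plane, leaving one electron in the p orbital; the carbocation has an empty p orbital — every position has a p orbital, so the cyclic π system is continuous.
Tallying contributions gives 4 × 2 = 8 from the double-bond units + 0 from the C(isopropyl)(+) atom = 8.
8 = 4(2); a planar, fully conjugated 4n system is antiaromatic.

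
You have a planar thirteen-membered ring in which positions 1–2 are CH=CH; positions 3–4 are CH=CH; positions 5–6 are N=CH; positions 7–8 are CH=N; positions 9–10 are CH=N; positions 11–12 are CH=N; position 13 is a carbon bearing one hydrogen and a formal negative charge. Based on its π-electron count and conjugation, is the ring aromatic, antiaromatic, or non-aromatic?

All ring atoms are sp² and supply a p orbital to the ring (every atom in a ring double bond is sp² and brings one electron to the p orbital; each sp² =N– keeps its lone pair in-plane and puts one electron into the π system; the carbanion's lone pair occupies the p orbital); the conjugation is uninterrupted.
π-electron count: 6 × 2 = 12 from the double-bond units + 2 from the CH(-) atom = 14.
Since 14 = 4·3 + 2, the ring meets the 4n+2 criterion.

Aromatic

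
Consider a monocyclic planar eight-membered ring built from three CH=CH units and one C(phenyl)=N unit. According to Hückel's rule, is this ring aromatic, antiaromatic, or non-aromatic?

The p orbitals form a continuous loop: every atom in a ring double bond is sp² and brings one electron to the p orbital; the doubly-bonded nitrogens are pyridine-type — their lone pairs lie in the ring plane, leaving one electron in the p orbital. The ring is fully conjugated.
Tallying contributions gives 4 × 2 = 8 from the 4 double-bond units.
8 = 4(2); a planar, fully conjugated 4n system is antiaromatic.

Antiaromatic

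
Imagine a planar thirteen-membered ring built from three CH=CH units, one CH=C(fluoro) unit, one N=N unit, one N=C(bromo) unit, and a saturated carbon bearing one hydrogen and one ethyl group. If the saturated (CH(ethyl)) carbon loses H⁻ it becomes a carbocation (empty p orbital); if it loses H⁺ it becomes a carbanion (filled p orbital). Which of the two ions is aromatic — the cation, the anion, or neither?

In both ions every ring atom is sp² and contributes a p orbital, so both rings are fully conjugated.
Cation: 6 × 2 + 0 = 12 π electrons → 4(3), antiaromatic.
Anion: 6 × 2 + 2 = 14 π electrons → 4(3)+2, aromatic.

The anion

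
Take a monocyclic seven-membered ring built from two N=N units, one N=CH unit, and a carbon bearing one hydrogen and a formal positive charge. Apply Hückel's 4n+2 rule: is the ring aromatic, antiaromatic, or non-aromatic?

Aromatic

The p orbitals form a continuous loop: every atom in a ring double bond is sp² and brings one electron to the p orbital; each sp² =N– keeps its lone pair in-plane and puts one electron into the π system; the carbocation has an empty p orbital. The ring is fully conjugated.
Tallying contributions gives 3 × 2 = 6 from the double-bond units + 0 from the CH(+) atom = 6.
Since 6 = 4·1 + 2, the ring meets the 4n+2 criterion.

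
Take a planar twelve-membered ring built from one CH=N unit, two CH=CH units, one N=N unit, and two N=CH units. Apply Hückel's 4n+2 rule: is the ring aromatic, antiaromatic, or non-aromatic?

Every ring atom contributes a p orbital perpendicular to the ring (the double-bond atoms are sp², each contributing one p electron; each =N– nitrogen is pyridine-type (lone pair in the sp² plane, one electron in the p orbital)), so the π system is cyclic and fully conjugated.
Counting π electrons: 6 × 2 = 12 from the 6 double-bond units.
A 4n π count (12, n = 3) in a planar conjugated ring means antiaromatic.

Antiaromatic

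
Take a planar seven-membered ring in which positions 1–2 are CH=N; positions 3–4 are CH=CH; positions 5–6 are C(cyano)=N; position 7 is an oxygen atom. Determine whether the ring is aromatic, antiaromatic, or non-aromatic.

Antiaromatic

Check conjugation: every atom in a ring double bond is sp² and brings one electron to the p orbital; each sp² =N– keeps its lone pair in-plane and puts one electron into the π system; the oxygen donates one lone pair from its p orbital — every position has a p orbital, so the cyclic π system is continuous.
Tallying contributions gives 3 × 2 = 6 from the double-bond units + 2 from the O atom = 8.
8 = 4(2); a planar, fully conjugated 4n system is antiaromatic.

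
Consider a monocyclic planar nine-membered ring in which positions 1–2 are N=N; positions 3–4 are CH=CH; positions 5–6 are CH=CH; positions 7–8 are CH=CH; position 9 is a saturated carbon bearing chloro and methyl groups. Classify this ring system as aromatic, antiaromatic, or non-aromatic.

The C(chloro)(methyl) position has four σ bonds — that saturated carbon is sp³ and has no p orbital in the ring π system — so the cyclic conjugation is interrupted.
Broken conjugation rules out both aromaticity and antiaromaticity.

Non-aromatic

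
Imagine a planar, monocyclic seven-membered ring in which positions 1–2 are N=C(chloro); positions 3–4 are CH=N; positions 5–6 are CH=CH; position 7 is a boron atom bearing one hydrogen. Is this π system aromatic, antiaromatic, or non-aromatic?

Aromatic

Every ring atom contributes a p orbital perpendicular to the ring (the double-bond atoms are sp², each contributing one p electron; each sp² =N– keeps its lone pair in-plane and puts one electron into the π system; the boron has an empty p orbital), so the π system is cyclic and fully conjugated.
Counting π electrons: 3 × 2 = 6 from the double-bond units + 0 from the BH atom = 6.
With 6 π electrons (n = 1), the Hückel 4n+2 condition holds.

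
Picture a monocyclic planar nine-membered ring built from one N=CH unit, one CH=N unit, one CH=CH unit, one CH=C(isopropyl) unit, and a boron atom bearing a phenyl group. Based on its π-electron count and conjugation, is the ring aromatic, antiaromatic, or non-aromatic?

All ring atoms are sp² and supply a p orbital to the ring (each doubly-bonded ring atom is sp² with one p-orbital electron; the doubly-bonded nitrogens are pyridine-type — their lone pairs lie in the ring plane, leaving one electron in the p orbital; the boron has an empty p orbital); the conjugation is uninterrupted.
Adding the contributions, 4 × 2 = 8 from the double-bond units + 0 from the B(phenyl) atom = 8.
8 is a 4n count (n = 2), so the planar conjugated ring is antiaromatic.

Antiaromatic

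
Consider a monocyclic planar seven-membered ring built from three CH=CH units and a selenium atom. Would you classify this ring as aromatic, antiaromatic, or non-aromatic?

Every ring atom contributes a p orbital perpendicular to the ring (every atom in a ring double bond is sp² and brings one electron to the p orbital; the selenium donates one lone pair from its p orbital), so the π system is cyclic and fully conjugated.
π-electron count: 3 × 2 = 6 from the double-bond units + 2 from the Se atom = 8.
A 4n π count (8, n = 2) in a planar conjugated ring means antiaromatic.

Antiaromatic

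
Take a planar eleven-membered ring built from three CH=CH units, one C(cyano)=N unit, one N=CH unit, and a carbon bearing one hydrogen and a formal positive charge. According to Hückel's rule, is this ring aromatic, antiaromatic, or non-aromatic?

Check conjugation: the double-bond atoms are sp², each contributing one p electron; the doubly-bonded nitrogens are pyridine-type — their lone pairs lie in the ring plane, leaving one electron in the p orbital; the carbocation has an empty p orbital — every position has a p orbital, so the cyclic π system is continuous.
Tallying contributions gives 5 × 2 = 10 from the double-bond units + 0 from the CH(+) atom = 10.
10 = 4(2) + 2, which satisfies Hückel's 4n+2 rule.

Aromatic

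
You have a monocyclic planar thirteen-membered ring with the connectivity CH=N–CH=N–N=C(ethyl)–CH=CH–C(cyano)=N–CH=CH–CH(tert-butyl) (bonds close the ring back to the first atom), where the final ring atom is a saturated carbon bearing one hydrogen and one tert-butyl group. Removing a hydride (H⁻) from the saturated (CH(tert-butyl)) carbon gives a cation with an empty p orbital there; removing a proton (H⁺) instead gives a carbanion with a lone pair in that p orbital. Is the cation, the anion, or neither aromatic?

The anion

In either ion the ring is fully conjugated: every atom, including the new sp² carbon, supplies a p orbital.
Cation: 6 × 2 + 0 = 12 π electrons → 4(3), antiaromatic.
Anion: 6 × 2 + 2 = 14 π electrons → 4(3)+2, aromatic.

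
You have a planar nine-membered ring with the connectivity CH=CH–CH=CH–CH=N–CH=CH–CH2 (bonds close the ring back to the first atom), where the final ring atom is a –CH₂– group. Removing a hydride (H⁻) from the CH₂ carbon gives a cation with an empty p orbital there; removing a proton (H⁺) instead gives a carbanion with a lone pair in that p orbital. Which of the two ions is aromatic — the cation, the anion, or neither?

Both ions have a continuous loop of p orbitals — each ring atom is sp².
Cation: 4 × 2 + 0 = 8 π electrons → 4(2), antiaromatic.
Anion: 4 × 2 + 2 = 10 π electrons → 4(2)+2, aromatic.

The anion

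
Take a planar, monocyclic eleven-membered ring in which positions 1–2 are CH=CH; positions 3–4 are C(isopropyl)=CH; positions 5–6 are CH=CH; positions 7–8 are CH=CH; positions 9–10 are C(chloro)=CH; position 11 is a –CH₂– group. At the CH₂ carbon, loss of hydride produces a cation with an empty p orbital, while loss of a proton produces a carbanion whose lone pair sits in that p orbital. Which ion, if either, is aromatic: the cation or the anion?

The cation

In both ions every ring atom is sp² and contributes a p orbital, so both rings are fully conjugated.
Cation: 5 × 2 + 0 = 10 π electrons → 4(2)+2, aromatic.
Anion: 5 × 2 + 2 = 12 π electrons → 4(3), antiaromatic.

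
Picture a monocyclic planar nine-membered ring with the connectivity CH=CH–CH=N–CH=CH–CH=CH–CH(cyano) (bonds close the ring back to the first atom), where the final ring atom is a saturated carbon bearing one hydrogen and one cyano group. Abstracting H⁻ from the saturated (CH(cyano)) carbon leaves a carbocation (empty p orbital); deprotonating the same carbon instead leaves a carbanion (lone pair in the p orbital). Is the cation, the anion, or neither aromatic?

The anion

Both ions have a continuous loop of p orbitals — each ring atom is sp².
Cation: 4 × 2 + 0 = 8 π electrons → 4(2), antiaromatic.
Anion: 4 × 2 + 2 = 10 π electrons → 4(2)+2, aromatic.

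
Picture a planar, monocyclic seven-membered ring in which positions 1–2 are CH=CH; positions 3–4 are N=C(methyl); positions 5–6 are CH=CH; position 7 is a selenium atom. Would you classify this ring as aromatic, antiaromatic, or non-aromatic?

Check conjugation: every atom in a ring double bond is sp² and brings one electron to the p orbital; the doubly-bonded nitrogens are pyridine-type — their lone pairs lie in the ring plane, leaving one electron in the p orbital; the selenium donates one lone pair from its p orbital — every position has a p orbital, so the cyclic π system is continuous.
Tallying contributions gives 3 × 2 = 6 from the double-bond units + 2 from the Se atom = 8.
A 4n π count (8, n = 2) in a planar conjugated ring means antiaromatic.

Antiaromatic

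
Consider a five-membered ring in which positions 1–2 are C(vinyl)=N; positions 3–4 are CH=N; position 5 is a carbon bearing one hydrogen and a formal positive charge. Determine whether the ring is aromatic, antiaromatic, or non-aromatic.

Antiaromatic

The p orbitals form a continuous loop: each doubly-bonded ring atom is sp² with one p-orbital electron; each sp² =N– keeps its lone pair in-plane and puts one electron into the π system; the carbocation has an empty p orbital. The ring is fully conjugated.
Tallying contributions gives 2 × 2 = 4 from the double-bond units + 0 from the CH(+) atom = 4.
With 4 = 4·1 π electrons, Hückel's rule classifies the planar ring as antiaromatic.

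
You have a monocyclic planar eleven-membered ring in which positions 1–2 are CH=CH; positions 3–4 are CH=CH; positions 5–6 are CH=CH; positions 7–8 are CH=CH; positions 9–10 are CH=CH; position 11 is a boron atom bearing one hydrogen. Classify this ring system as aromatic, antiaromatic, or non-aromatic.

All ring atoms are sp² and supply a p orbital to the ring (each doubly-bonded ring atom is sp² with one p-orbital electron; the boron has an empty p orbital); the conjugation is uninterrupted.
Counting π electrons: 5 × 2 = 10 from the double-bond units + 0 from the BH atom = 10.
10 = 4(2) + 2, which satisfies Hückel's 4n+2 rule.

Aromatic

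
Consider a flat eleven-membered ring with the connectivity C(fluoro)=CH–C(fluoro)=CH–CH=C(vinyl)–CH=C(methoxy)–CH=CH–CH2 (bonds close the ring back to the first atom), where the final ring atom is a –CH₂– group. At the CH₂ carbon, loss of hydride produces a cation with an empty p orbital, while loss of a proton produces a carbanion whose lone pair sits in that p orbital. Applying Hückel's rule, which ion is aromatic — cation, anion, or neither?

Once that carbon is sp², every ring atom has a p orbital and both ions are fully conjugated.
Cation: 5 × 2 + 0 = 10 π electrons → 4(2)+2, aromatic.
Anion: 5 × 2 + 2 = 12 π electrons → 4(3), antiaromatic.

The cation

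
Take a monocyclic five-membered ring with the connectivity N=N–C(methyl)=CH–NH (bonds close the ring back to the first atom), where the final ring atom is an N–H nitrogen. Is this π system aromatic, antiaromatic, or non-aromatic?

Check conjugation: the double-bond atoms are sp², each contributing one p electron; each sp² =N– keeps its lone pair in-plane and puts one electron into the π system; the pyrrole-type nitrogen donates its lone pair from the p orbital — every position has a p orbital, so the cyclic π system is continuous.
π-electron count: 2 × 2 = 4 from the double-bond units + 2 from the NH atom = 6.
6 = 4(1) + 2, which satisfies Hückel's 4n+2 rule.

Aromatic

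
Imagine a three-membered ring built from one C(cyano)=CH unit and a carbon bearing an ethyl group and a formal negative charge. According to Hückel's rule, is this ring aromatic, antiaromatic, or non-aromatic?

Antiaromatic

All ring atoms are sp² and supply a p orbital to the ring (every atom in a ring double bond is sp² and brings one electron to the p orbital; the carbanion's lone pair occupies the p orbital); the conjugation is uninterrupted.
Tallying contributions gives 1 × 2 = 2 from the double-bond unit + 2 from the C(ethyl)(-) atom = 4.
With 4 = 4·1 π electrons, Hückel's rule classifies the planar ring as antiaromatic.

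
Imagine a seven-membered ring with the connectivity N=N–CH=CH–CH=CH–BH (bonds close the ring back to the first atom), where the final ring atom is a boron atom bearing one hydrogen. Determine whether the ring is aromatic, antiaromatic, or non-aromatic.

The p orbitals form a continuous loop: each doubly-bonded ring atom is sp² with one p-orbital electron; each sp² =N– keeps its lone pair in-plane and puts one electron into the π system; the boron has an empty p orbital. The ring is fully conjugated.
Tallying contributions gives 3 × 2 = 6 from the double-bond units + 0 from the BH atom = 6.
Since 6 = 4·1 + 2, the ring meets the 4n+2 criterion.

Aromatic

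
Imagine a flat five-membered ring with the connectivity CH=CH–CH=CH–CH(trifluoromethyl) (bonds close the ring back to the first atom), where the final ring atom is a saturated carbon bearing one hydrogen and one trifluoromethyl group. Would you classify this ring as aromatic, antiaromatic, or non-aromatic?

Non-aromatic

The CH(trifluoromethyl) position has four σ bonds — that saturated carbon is sp³ and has no p orbital in the ring π system — so the cyclic conjugation is interrupted.
Without a continuous loop of overlapping p orbitals the Hückel electron count never comes into play.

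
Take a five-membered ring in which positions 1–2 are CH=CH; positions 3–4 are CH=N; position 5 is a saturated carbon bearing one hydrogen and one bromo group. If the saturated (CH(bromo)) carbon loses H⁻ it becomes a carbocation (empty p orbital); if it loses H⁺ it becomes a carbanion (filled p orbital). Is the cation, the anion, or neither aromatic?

The anion

Both ions have a continuous loop of p orbitals — each ring atom is sp².
Cation: 2 × 2 + 0 = 4 π electrons → 4(1), antiaromatic.
Anion: 2 × 2 + 2 = 6 π electrons → 4(1)+2, aromatic.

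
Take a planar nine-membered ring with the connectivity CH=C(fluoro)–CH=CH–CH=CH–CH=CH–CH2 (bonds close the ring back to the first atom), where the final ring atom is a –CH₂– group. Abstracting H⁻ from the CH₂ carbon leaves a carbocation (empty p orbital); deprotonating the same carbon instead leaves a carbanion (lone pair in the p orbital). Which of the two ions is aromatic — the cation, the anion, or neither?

In both ions every ring atom is sp² and contributes a p orbital, so both rings are fully conjugated.
Cation: 4 × 2 + 0 = 8 π electrons → 4(2), antiaromatic.
Anion: 4 × 2 + 2 = 10 π electrons → 4(2)+2, aromatic.

The anion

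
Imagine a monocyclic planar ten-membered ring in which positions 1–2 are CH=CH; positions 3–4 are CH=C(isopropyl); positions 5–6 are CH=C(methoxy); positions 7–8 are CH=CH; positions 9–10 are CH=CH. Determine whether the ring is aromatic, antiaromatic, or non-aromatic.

Check conjugation: every atom in a ring double bond is sp² and brings one electron to the p orbital — every position has a p orbital, so the cyclic π system is continuous.
Counting π electrons: 5 × 2 = 10 from the 5 double-bond units.
Since 10 = 4·2 + 2, the ring meets the 4n+2 criterion.

Aromatic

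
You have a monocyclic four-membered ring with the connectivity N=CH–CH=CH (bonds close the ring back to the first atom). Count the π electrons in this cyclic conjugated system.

4

The p orbitals form a continuous loop: every atom in a ring double bond is sp² and brings one electron to the p orbital; each sp² =N– keeps its lone pair in-plane and puts one electron into the π system. The ring is fully conjugated.
Tallying contributions gives 2 × 2 = 4 from the 2 double-bond units.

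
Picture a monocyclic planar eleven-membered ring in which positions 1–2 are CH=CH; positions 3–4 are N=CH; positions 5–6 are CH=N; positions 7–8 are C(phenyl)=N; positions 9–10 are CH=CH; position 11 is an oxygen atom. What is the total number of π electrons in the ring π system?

Check conjugation: each doubly-bonded ring atom is sp² with one p-orbital electron; each =N– nitrogen is pyridine-type (lone pair in the sp² plane, one electron in the p orbital); the oxygen donates one lone pair from its p orbital — every position has a p orbital, so the cyclic π system is continuous.
π-electron count: 5 × 2 = 10 from the double-bond units + 2 from the O atom = 12.

12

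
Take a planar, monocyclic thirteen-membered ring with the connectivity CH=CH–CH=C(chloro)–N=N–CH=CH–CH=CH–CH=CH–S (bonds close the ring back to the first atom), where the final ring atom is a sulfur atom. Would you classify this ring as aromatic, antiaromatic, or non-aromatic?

Every ring atom contributes a p orbital perpendicular to the ring (the double-bond atoms are sp², each contributing one p electron; each =N– nitrogen is pyridine-type (lone pair in the sp² plane, one electron in the p orbital); the sulfur donates one lone pair from its p orbital), so the π system is cyclic and fully conjugated.
π-electron count: 6 × 2 = 12 from the double-bond units + 2 from the S atom = 14.
14 = 4(3) + 2, which satisfies Hückel's 4n+2 rule.

Aromatic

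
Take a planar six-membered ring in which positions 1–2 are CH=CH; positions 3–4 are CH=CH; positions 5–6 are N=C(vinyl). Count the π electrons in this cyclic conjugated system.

6

Check conjugation: every atom in a ring double bond is sp² and brings one electron to the p orbital; each =N– nitrogen is pyridine-type (lone pair in the sp² plane, one electron in the p orbital) — every position has a p orbital, so the cyclic π system is continuous.
Counting π electrons: 3 × 2 = 6 from the 3 double-bond units.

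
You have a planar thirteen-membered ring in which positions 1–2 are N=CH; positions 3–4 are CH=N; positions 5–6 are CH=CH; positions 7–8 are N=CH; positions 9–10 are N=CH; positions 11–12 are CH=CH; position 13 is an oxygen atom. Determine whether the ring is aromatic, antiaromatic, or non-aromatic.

All ring atoms are sp² and supply a p orbital to the ring (each doubly-bonded ring atom is sp² with one p-orbital electron; each sp² =N– keeps its lone pair in-plane and puts one electron into the π system; the oxygen donates one lone pair from its p orbital); the conjugation is uninterrupted.
Adding the contributions, 6 × 2 = 12 from the double-bond units + 2 from the O atom = 14.
Since 14 = 4·3 + 2, the ring meets the 4n+2 criterion.

Aromatic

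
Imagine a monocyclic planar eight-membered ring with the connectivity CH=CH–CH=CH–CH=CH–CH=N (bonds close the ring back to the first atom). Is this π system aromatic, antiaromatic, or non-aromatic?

Antiaromatic

The p orbitals form a continuous loop: the double-bond atoms are sp², each contributing one p electron; each =N– nitrogen is pyridine-type (lone pair in the sp² plane, one electron in the p orbital). The ring is fully conjugated.
π-electron count: 4 × 2 = 8 from the 4 double-bond units.
With 8 = 4·2 π electrons, Hückel's rule classifies the planar ring as antiaromatic.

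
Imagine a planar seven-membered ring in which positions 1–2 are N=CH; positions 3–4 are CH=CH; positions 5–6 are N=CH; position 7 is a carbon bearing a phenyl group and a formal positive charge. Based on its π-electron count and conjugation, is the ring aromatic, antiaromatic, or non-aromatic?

Check conjugation: each doubly-bonded ring atom is sp² with one p-orbital electron; each sp² =N– keeps its lone pair in-plane and puts one electron into the π system; the carbocation has an empty p orbital — every position has a p orbital, so the cyclic π system is continuous.
Adding the contributions, 3 × 2 = 6 from the double-bond units + 0 from the C(phenyl)(+) atom = 6.
Since 6 = 4·1 + 2, the ring meets the 4n+2 criterion.

Aromatic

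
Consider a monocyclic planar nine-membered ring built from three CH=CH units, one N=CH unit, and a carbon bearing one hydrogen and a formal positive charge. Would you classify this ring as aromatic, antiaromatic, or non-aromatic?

Antiaromatic

All ring atoms are sp² and supply a p orbital to the ring (each doubly-bonded ring atom is sp² with one p-orbital electron; the doubly-bonded nitrogens are pyridine-type — their lone pairs lie in the ring plane, leaving one electron in the p orbital; the carbocation has an empty p orbital); the conjugation is uninterrupted.
Adding the contributions, 4 × 2 = 8 from the double-bond units + 0 from the CH(+) atom = 8.
A 4n π count (8, n = 2) in a planar conjugated ring means antiaromatic.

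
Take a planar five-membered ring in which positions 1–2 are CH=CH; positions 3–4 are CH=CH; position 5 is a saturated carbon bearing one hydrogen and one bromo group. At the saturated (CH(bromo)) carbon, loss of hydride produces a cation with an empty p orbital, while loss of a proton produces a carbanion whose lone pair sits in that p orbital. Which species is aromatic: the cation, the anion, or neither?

In either ion the ring is fully conjugated: every atom, including the new sp² carbon, supplies a p orbital.
Cation: 2 × 2 + 0 = 4 π electrons → 4(1), antiaromatic.
Anion: 2 × 2 + 2 = 6 π electrons → 4(1)+2, aromatic.

The anion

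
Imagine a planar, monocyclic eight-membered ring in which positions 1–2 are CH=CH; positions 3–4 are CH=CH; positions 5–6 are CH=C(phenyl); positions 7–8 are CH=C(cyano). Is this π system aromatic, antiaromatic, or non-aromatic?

The p orbitals form a continuous loop: every atom in a ring double bond is sp² and brings one electron to the p orbital. The ring is fully conjugated.
Tallying contributions gives 4 × 2 = 8 from the 4 double-bond units.
8 = 4(2); a planar, fully conjugated 4n system is antiaromatic.

Antiaromatic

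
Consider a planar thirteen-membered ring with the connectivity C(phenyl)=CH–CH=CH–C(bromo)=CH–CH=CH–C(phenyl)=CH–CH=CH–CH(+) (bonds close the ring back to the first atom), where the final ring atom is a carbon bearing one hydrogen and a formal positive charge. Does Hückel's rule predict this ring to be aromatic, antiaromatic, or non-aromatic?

Antiaromatic

Every ring atom contributes a p orbital perpendicular to the ring (the double-bond atoms are sp², each contributing one p electron; the carbocation has an empty p orbital), so the π system is cyclic and fully conjugated.
Counting π electrons: 6 × 2 = 12 from the double-bond units + 0 from the CH(+) atom = 12.
12 is a 4n count (n = 3), so the planar conjugated ring is antiaromatic.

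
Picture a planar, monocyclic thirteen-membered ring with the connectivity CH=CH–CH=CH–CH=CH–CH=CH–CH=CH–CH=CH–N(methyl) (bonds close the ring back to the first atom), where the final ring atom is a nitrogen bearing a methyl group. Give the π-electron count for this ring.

14

The p orbitals form a continuous loop: each doubly-bonded ring atom is sp² with one p-orbital electron; the pyrrole-type nitrogen donates its lone pair from the p orbital. The ring is fully conjugated.
Tallying contributions gives 6 × 2 = 12 from the double-bond units + 2 from the N(methyl) atom = 14.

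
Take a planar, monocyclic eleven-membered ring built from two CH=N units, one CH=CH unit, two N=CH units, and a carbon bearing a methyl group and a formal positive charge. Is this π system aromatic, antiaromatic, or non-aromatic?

Aromatic

Every ring atom contributes a p orbital perpendicular to the ring (the double-bond atoms are sp², each contributing one p electron; each =N– nitrogen is pyridine-type (lone pair in the sp² plane, one electron in the p orbital); the carbocation has an empty p orbital), so the π system is cyclic and fully conjugated.
Adding the contributions, 5 × 2 = 10 from the double-bond units + 0 from the C(methyl)(+) atom = 10.
10 = 4(2) + 2, which satisfies Hückel's 4n+2 rule.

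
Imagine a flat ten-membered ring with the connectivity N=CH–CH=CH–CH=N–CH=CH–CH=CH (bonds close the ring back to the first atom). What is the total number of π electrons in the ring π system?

Every ring atom contributes a p orbital perpendicular to the ring (every atom in a ring double bond is sp² and brings one electron to the p orbital; each sp² =N– keeps its lone pair in-plane and puts one electron into the π system), so the π system is cyclic and fully conjugated.
Tallying contributions gives 5 × 2 = 10 from the 5 double-bond units.

10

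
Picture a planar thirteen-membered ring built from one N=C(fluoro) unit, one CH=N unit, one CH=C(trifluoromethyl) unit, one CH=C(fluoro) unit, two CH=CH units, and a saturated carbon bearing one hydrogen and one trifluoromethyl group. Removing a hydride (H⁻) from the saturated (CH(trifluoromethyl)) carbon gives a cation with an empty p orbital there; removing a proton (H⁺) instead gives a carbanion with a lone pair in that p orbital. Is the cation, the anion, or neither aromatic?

The anion

In either ion the ring is fully conjugated: every atom, including the new sp² carbon, supplies a p orbital.
Cation: 6 × 2 + 0 = 12 π electrons → 4(3), antiaromatic.
Anion: 6 × 2 + 2 = 14 π electrons → 4(3)+2, aromatic.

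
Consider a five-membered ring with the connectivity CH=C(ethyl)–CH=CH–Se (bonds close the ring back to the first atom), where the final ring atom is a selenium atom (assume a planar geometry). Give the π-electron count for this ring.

The p orbitals form a continuous loop: the double-bond atoms are sp², each contributing one p electron; the selenium donates one lone pair from its p orbital. The ring is fully conjugated.
Counting π electrons: 2 × 2 = 4 from the double-bond units + 2 from the Se atom = 6.

6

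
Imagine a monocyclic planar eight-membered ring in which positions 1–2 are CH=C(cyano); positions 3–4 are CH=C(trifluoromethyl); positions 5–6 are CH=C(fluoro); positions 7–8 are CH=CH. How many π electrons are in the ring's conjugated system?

The p orbitals form a continuous loop: the double-bond atoms are sp², each contributing one p electron. The ring is fully conjugated.
Tallying contributions gives 4 × 2 = 8 from the 4 double-bond units.

8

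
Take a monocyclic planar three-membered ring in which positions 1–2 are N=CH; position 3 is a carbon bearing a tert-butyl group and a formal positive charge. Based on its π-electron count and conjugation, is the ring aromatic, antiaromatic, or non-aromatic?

The p orbitals form a continuous loop: each doubly-bonded ring atom is sp² with one p-orbital electron; the doubly-bonded nitrogens are pyridine-type — their lone pairs lie in the ring plane, leaving one electron in the p orbital; the carbocation has an empty p orbital. The ring is fully conjugated.
Counting π electrons: 1 × 2 = 2 from the double-bond unit + 0 from the C(tert-butyl)(+) atom = 2.
That gives a 4n+2 count (2, n = 0).

Aromatic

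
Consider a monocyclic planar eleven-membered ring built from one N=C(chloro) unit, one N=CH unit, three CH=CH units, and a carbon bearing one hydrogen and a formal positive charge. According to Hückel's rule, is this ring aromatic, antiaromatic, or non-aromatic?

Aromatic

Check conjugation: every atom in a ring double bond is sp² and brings one electron to the p orbital; the doubly-bonded nitrogens are pyridine-type — their lone pairs lie in the ring plane, leaving one electron in the p orbital; the carbocation has an empty p orbital — every position has a p orbital, so the cyclic π system is continuous.
Counting π electrons: 5 × 2 = 10 from the double-bond units + 0 from the CH(+) atom = 10.
10 = 4(2) + 2, which satisfies Hückel's 4n+2 rule.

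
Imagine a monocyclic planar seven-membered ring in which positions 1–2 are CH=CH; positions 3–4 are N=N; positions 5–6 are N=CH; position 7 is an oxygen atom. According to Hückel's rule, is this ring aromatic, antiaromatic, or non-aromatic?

Antiaromatic

All ring atoms are sp² and supply a p orbital to the ring (the double-bond atoms are sp², each contributing one p electron; each sp² =N– keeps its lone pair in-plane and puts one electron into the π system; the oxygen donates one lone pair from its p orbital); the conjugation is uninterrupted.
Tallying contributions gives 3 × 2 = 6 from the double-bond units + 2 from the O atom = 8.
8 is a 4n count (n = 2), so the planar conjugated ring is antiaromatic.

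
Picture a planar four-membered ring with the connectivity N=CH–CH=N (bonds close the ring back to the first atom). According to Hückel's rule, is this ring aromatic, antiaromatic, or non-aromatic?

Antiaromatic

Check conjugation: every atom in a ring double bond is sp² and brings one electron to the p orbital; each sp² =N– keeps its lone pair in-plane and puts one electron into the π system — every position has a p orbital, so the cyclic π system is continuous.
π-electron count: 2 × 2 = 4 from the 2 double-bond units.
With 4 = 4·1 π electrons, Hückel's rule classifies the planar ring as antiaromatic.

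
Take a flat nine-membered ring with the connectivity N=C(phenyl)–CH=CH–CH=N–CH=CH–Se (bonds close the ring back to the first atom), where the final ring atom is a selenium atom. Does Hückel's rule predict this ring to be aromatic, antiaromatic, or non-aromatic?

Every ring atom contributes a p orbital perpendicular to the ring (the double-bond atoms are sp², each contributing one p electron; each =N– nitrogen is pyridine-type (lone pair in the sp² plane, one electron in the p orbital); the selenium donates one lone pair from its p orbital), so the π system is cyclic and fully conjugated.
Adding the contributions, 4 × 2 = 8 from the double-bond units + 2 from the Se atom = 10.
Since 10 = 4·2 + 2, the ring meets the 4n+2 criterion.

Aromatic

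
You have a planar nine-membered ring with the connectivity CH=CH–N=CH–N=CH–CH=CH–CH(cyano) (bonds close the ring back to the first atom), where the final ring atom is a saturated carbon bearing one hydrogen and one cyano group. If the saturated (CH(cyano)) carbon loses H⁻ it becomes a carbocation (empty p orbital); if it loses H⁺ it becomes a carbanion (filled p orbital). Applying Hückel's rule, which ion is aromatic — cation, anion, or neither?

In both ions every ring atom is sp² and contributes a p orbital, so both rings are fully conjugated.
Cation: 4 × 2 + 0 = 8 π electrons → 4(2), antiaromatic.
Anion: 4 × 2 + 2 = 10 π electrons → 4(2)+2, aromatic.

The anion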